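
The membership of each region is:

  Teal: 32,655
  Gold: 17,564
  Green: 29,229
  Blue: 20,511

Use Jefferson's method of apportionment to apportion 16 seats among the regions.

Standard divisor 99959/16 ≈ 6247.438; standard quotas: Teal 5.227, Gold 2.811, Green 4.679, Blue 3.283.
Rounding down gives 5, 2, 4, 3 = 14 seats, so the divisor must be adjusted.
With modified divisor 5600: modified quotas Teal 5.831, Gold 3.136, Green 5.219, Blue 3.663.
Rounding down: Teal 5, Gold 3, Green 5, Blue 3 (total 16).

Teal 5, Gold 3, Green 5, Blue 3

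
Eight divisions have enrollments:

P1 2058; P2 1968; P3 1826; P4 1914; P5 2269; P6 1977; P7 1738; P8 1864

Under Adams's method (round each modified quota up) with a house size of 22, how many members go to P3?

2

Standard divisor 15614/22 ≈ 709.727; standard quotas: P1 2.900, P2 2.773, P3 2.573, P4 2.697, P5 3.197, P6 2.786, P7 2.449, P8 2.626.
Rounding up gives 3, 3, 3, 3, 4, 3, 3, 3 = 25 seats, so the divisor must be adjusted.
With modified divisor 922.5: modified quotas P1 2.231, P2 2.133, P3 1.979, P4 2.075, P5 2.460, P6 2.143, P7 1.884, P8 2.021.
Rounding up: P1 3, P2 3, P3 2, P4 3, P5 3, P6 3, P7 2, P8 3 (total 22).
P3 receives 2.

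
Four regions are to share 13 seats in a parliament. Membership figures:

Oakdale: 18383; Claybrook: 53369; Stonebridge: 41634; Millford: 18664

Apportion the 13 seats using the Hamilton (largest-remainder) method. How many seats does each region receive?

Standard divisor: 132050 ÷ 13 ≈ 10157.692.
Standard quotas: Oakdale 1.8098, Claybrook 5.2540, Stonebridge 4.0988, Millford 1.8374.
Lower quotas: Oakdale 1, Claybrook 5, Stonebridge 4, Millford 1 (sum 11, leaving 2 seats).
Remainders in descending order: Millford 0.8374, Oakdale 0.8098, Claybrook 0.2540, Stonebridge 0.0988.
The surplus seats go to Millford, Oakdale.

Oakdale: 2, Claybrook: 5, Stonebridge: 4, Millford: 2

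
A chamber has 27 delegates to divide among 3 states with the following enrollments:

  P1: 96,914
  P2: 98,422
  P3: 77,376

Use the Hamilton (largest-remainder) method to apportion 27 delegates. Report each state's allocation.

P1=9, P2=10, P3=8

Standard divisor: 272712 ÷ 27 ≈ 10100.444.
Standard quotas: P1 9.5950, P2 9.7443, P3 7.6607.
Lower quotas: P1 9, P2 9, P3 7 (sum 25, leaving 2 seats).
Remainders in descending order: P2 0.7443, P3 0.6607, P1 0.5950.
The surplus seats go to P2, P3.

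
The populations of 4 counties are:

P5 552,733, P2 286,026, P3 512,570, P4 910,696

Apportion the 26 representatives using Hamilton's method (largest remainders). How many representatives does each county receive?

P5=6; P2=3; P3=6; P4=11

The standard divisor is 2262025/26 ≈ 87000.962.
Standard quotas: P5 6.3532, P2 3.2876, P3 5.8915, P4 10.4677.
Lower quotas: P5 6, P2 3, P3 5, P4 10 (sum 24, leaving 2 seats).
Remainders in descending order: P3 0.8915, P4 0.4677, P5 0.3532, P2 0.2876.
The surplus seats go to P3, P4.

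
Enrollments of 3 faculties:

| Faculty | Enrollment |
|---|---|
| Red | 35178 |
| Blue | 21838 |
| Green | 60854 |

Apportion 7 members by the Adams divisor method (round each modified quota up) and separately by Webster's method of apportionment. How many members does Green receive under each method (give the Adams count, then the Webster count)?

Adams: Red 2, Blue 2, Green 3.
Webster: Red 2, Blue 1, Green 4.
Green gets 3 under Adams and 4 under Webster.

3 and 4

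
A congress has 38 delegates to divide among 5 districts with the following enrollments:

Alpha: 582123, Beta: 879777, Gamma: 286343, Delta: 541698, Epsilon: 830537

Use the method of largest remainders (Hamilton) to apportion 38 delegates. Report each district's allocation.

Total 3120478; standard divisor 3120478/38 ≈ 82117.842.
Standard quotas: Alpha 7.0889, Beta 10.7136, Gamma 3.4870, Delta 6.5966, Epsilon 10.1140.
Lower quotas: Alpha 7, Beta 10, Gamma 3, Delta 6, Epsilon 10 (sum 36, leaving 2 seats).
Remainders in descending order: Beta 0.7136, Delta 0.5966, Gamma 0.4870, Epsilon 0.1140, Alpha 0.0889.
Largest remainders: Beta, Delta receive the extra seats.

Alpha 7, Beta 11, Gamma 3, Delta 7, Epsilon 10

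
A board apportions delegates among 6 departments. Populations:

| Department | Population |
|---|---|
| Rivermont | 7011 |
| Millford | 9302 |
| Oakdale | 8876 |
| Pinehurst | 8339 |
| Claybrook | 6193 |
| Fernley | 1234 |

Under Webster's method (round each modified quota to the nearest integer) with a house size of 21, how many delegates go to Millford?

5

Standard divisor 40955/21 ≈ 1950.238; standard quotas: Rivermont 3.595, Millford 4.770, Oakdale 4.551, Pinehurst 4.276, Claybrook 3.176, Fernley 0.633.
Rounding to the nearest integer gives 4, 5, 5, 4, 3, 1 = 22 seats, so the divisor must be adjusted.
With modified divisor 1990: modified quotas Rivermont 3.523, Millford 4.674, Oakdale 4.460, Pinehurst 4.190, Claybrook 3.112, Fernley 0.620.
Rounding to the nearest integer: Rivermont 4, Millford 5, Oakdale 4, Pinehurst 4, Claybrook 3, Fernley 1 (total 21).
Millford receives 5.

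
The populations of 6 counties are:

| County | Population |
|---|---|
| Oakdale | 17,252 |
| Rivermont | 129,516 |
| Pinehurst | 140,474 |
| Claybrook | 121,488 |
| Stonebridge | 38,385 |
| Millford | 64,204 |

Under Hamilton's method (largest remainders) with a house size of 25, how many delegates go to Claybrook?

Standard divisor: 511319 ÷ 25 ≈ 20452.76.
Standard quotas: Oakdale 0.8435, Rivermont 6.3324, Pinehurst 6.8682, Claybrook 5.9399, Stonebridge 1.8768, Millford 3.1391.
Lower quotas: Oakdale 0, Rivermont 6, Pinehurst 6, Claybrook 5, Stonebridge 1, Millford 3 (sum 21, leaving 4 seats).
Remainders in descending order: Claybrook 0.9399, Stonebridge 0.8768, Pinehurst 0.8682, Oakdale 0.8435, Rivermont 0.3324, Millford 0.1391.
Largest remainders: Claybrook, Stonebridge, Pinehurst, Oakdale receive the extra seats.
Claybrook receives 6.

6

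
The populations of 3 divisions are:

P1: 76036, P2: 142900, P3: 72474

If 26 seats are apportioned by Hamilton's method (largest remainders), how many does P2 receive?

13

The standard divisor is 291410/26 ≈ 11208.077.
Standard quotas: P1 6.7840, P2 12.7497, P3 6.4662.
Lower quotas: P1 6, P2 12, P3 6 (sum 24, leaving 2 seats).
Remainders in descending order: P1 0.7840, P2 0.7497, P3 0.4662.
Largest remainders: P1, P2 receive the extra seats.
P2 receives 13.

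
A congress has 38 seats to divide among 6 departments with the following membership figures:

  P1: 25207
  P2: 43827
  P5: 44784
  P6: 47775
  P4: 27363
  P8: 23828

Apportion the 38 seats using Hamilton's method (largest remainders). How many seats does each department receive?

P1: 4, P2: 8, P5: 8, P6: 9, P4: 5, P8: 4

Total 212784; standard divisor 212784/38 ≈ 5599.579.
Standard quotas: P1 4.5016, P2 7.8268, P5 7.9977, P6 8.5319, P4 4.8866, P8 4.2553.
Lower quotas: P1 4, P2 7, P5 7, P6 8, P4 4, P8 4 (sum 34, leaving 4 seats).
Remainders in descending order: P5 0.9977, P4 0.8866, P2 0.8268, P6 0.5319, P1 0.5016, P8 0.2553.
Largest remainders: P5, P4, P2, P6 receive the extra seats.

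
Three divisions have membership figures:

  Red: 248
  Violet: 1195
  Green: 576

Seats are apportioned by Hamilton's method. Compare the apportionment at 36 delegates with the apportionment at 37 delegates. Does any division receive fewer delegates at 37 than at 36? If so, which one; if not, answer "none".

Red

At 36 seats: Red 5, Violet 21, Green 10.
At 37 seats: Red 4, Violet 22, Green 11.
Red drops from 5 to 4.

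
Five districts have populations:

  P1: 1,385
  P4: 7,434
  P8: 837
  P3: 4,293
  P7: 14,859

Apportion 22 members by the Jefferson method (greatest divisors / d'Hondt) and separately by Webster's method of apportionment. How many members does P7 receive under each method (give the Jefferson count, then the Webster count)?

Jefferson: P1 1, P4 6, P8 0, P3 3, P7 12.
Webster: P1 1, P4 6, P8 1, P3 3, P7 11.
P7 gets 12 under Jefferson and 11 under Webster.

12 and 11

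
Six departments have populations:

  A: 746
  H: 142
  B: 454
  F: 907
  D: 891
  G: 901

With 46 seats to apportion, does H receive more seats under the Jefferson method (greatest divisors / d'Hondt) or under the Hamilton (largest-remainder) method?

Jefferson: A 9, H 1, B 5, F 11, D 10, G 10.
Hamilton: A 9, H 2, B 5, F 10, D 10, G 10.
H gets 1 under Jefferson and 2 under Hamilton.

Hamilton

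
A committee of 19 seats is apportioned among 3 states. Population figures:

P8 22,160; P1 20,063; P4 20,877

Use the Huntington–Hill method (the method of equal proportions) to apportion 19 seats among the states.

With divisor 3320: modified quotas P8 6.675, P1 6.043, P4 6.288.
Geometric-mean thresholds: P8 √(6·7)=6.481, P1 √(6·7)=6.481, P4 √(6·7)=6.481.
Each quota rounded against its threshold gives P8 7, P1 6, P4 6 (total 19).

P8: 7, P1: 6, P4: 6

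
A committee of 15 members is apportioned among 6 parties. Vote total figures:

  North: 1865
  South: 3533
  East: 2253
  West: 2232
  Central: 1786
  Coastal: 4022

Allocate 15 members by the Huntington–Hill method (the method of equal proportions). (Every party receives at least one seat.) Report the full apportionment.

With divisor 1090: modified quotas North 1.711, South 3.241, East 2.067, West 2.048, Central 1.639, Coastal 3.690.
Geometric-mean thresholds: North √(1·2)=1.414, South √(3·4)=3.464, East √(2·3)=2.449, West √(2·3)=2.449, Central √(1·2)=1.414, Coastal √(3·4)=3.464.
Each quota rounded against its threshold gives North 2, South 3, East 2, West 2, Central 2, Coastal 4 (total 15).

North=2, South=3, East=2, West=2, Central=2, Coastal=4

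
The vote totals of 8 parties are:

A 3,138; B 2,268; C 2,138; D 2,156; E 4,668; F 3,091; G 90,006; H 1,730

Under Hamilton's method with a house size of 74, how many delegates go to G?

Standard divisor: 109195 ÷ 74 ≈ 1475.608.
Standard quotas: A 2.1266, B 1.5370, C 1.4489, D 1.4611, E 3.1634, F 2.0947, G 60.9959, H 1.1724.
Lower quotas: A 2, B 1, C 1, D 1, E 3, F 2, G 60, H 1 (sum 71, leaving 3 seats).
Remainders in descending order: G 0.9959, B 0.5370, D 0.4611, C 0.4489, H 0.1724, E 0.1634, A 0.1266, F 0.0947.
Largest remainders: G, B, D receive the extra seats.
G receives 61.

61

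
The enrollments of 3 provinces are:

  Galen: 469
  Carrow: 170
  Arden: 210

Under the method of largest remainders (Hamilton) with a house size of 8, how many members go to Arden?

Total 849; standard divisor 849/8 ≈ 106.125.
Standard quotas: Galen 4.419, Carrow 1.602, Arden 1.979.
Lower quotas: Galen 4, Carrow 1, Arden 1 (sum 6, leaving 2 seats).
Remainders in descending order: Arden 0.979, Carrow 0.602, Galen 0.419.
Largest remainders: Arden, Carrow receive the extra seats.
Arden receives 2.

2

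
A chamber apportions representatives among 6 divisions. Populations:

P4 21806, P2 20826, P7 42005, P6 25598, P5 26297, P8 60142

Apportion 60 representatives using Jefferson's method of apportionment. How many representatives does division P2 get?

6

Standard divisor 196674/60 ≈ 3277.9; standard quotas: P4 6.652, P2 6.353, P7 12.815, P6 7.809, P5 8.023, P8 18.348.
Rounding down gives 6, 6, 12, 7, 8, 18 = 57 seats, so the divisor must be adjusted.
With modified divisor 3140: modified quotas P4 6.945, P2 6.632, P7 13.377, P6 8.152, P5 8.375, P8 19.154.
Rounding down: P4 6, P2 6, P7 13, P6 8, P5 8, P8 19 (total 60).
P2 receives 6.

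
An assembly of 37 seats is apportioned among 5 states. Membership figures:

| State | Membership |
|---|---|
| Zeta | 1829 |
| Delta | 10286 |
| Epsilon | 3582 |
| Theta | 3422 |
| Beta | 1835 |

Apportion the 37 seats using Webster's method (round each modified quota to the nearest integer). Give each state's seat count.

Standard divisor 20954/37 ≈ 566.324; standard quotas: Zeta 3.230, Delta 18.163, Epsilon 6.325, Theta 6.042, Beta 3.240.
Rounding to the nearest integer gives 3, 18, 6, 6, 3 = 36 seats, so the divisor must be adjusted.
With modified divisor 554: modified quotas Zeta 3.301, Delta 18.567, Epsilon 6.466, Theta 6.177, Beta 3.312.
Rounding to the nearest integer: Zeta 3, Delta 19, Epsilon 6, Theta 6, Beta 3 (total 37).

Zeta=3; Delta=19; Epsilon=6; Theta=6; Beta=3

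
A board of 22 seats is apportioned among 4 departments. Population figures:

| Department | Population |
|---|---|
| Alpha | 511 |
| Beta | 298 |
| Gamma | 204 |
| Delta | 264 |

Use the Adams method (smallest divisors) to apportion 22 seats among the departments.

Standard divisor 1277/22 ≈ 58.045; standard quotas: Alpha 8.803, Beta 5.134, Gamma 3.514, Delta 4.548.
Rounding up gives 9, 6, 4, 5 = 24 seats, so the divisor must be adjusted.
With modified divisor 65: modified quotas Alpha 7.862, Beta 4.585, Gamma 3.138, Delta 4.062.
Rounding up: Alpha 8, Beta 5, Gamma 4, Delta 5 (total 22).

Alpha 8, Beta 5, Gamma 4, Delta 5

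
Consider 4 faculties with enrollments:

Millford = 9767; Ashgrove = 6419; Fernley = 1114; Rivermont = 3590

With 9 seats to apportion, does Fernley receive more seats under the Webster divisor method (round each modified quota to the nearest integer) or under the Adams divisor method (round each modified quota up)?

Adams

Webster: Millford 4, Ashgrove 3, Fernley 0, Rivermont 2.
Adams: Millford 4, Ashgrove 2, Fernley 1, Rivermont 2.
Fernley gets 0 under Webster and 1 under Adams.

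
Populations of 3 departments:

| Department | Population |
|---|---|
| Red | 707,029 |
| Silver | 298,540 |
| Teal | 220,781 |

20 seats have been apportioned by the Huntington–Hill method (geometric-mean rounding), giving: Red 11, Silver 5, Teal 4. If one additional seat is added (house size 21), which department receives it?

Priority for the next seat is population ÷ (√(s·(s+1))).
Priorities: Red 61538.976, Silver 54505.697, Teal 49368.132.
Highest priority: Red.

Red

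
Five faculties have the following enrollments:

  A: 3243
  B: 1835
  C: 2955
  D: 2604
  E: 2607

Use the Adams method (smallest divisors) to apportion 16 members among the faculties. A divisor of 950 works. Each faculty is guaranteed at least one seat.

With modified divisor 950: modified quotas A 3.414, B 1.932, C 3.111, D 2.741, E 2.744.
Rounding up: A 4, B 2, C 4, D 3, E 3 (total 16).

A 4, B 2, C 4, D 3, E 3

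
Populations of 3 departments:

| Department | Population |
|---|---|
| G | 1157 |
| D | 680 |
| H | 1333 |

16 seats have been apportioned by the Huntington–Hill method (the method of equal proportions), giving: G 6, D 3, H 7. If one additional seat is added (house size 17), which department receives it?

D

Priority for the next seat is population ÷ (√(s·(s+1))).
Priorities: G 178.529, D 196.299, H 178.130.
Highest priority: D.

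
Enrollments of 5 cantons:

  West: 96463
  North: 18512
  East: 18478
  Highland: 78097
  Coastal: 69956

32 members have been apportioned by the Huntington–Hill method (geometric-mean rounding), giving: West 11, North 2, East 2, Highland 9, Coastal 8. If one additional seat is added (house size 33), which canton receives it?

West

Priority for the next seat is population ÷ (√(s·(s+1))).
Priorities: West 8396.026, North 7557.492, East 7543.612, Highland 8232.147, Coastal 8244.394.
Highest priority: West.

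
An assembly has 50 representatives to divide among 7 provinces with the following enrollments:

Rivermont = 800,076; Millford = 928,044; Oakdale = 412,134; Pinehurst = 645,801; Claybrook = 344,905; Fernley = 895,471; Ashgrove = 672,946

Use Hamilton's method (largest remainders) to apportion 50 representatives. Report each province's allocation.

Rivermont 8, Millford 10, Oakdale 4, Pinehurst 7, Claybrook 4, Fernley 10, Ashgrove 7

Standard divisor: 4699377 ÷ 50 ≈ 93987.54.
Standard quotas: Rivermont 8.5126, Millford 9.8741, Oakdale 4.3850, Pinehurst 6.8711, Claybrook 3.6697, Fernley 9.5276, Ashgrove 7.1599.
Lower quotas: Rivermont 8, Millford 9, Oakdale 4, Pinehurst 6, Claybrook 3, Fernley 9, Ashgrove 7 (sum 46, leaving 4 seats).
Remainders in descending order: Millford 0.8741, Pinehurst 0.8711, Claybrook 0.6697, Fernley 0.5276, Rivermont 0.5126, Oakdale 0.3850, Ashgrove 0.1599.
Largest remainders: Millford, Pinehurst, Claybrook, Fernley receive the extra seats.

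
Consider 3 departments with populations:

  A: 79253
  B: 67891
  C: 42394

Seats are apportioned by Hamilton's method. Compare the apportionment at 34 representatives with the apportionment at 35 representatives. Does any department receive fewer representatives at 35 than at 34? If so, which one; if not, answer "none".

At 34 seats: A 14, B 12, C 8.
At 35 seats: A 15, B 12, C 8.
No department's allocation decreased.

none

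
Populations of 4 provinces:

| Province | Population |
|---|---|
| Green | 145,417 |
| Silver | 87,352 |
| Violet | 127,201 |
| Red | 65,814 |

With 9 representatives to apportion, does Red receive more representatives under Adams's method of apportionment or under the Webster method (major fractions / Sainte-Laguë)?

Adams: Green 3, Silver 2, Violet 2, Red 2.
Webster: Green 3, Silver 2, Violet 3, Red 1.
Red gets 2 under Adams and 1 under Webster.

Adams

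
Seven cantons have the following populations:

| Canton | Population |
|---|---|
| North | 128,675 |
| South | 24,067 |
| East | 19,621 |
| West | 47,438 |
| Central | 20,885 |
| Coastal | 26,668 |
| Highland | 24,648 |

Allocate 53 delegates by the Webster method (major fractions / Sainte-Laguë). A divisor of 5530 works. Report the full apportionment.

North 23, South 4, East 4, West 9, Central 4, Coastal 5, Highland 4

With modified divisor 5530: modified quotas North 23.269, South 4.352, East 3.548, West 8.578, Central 3.777, Coastal 4.822, Highland 4.457.
Rounding to the nearest integer: North 23, South 4, East 4, West 9, Central 4, Coastal 5, Highland 4 (total 53).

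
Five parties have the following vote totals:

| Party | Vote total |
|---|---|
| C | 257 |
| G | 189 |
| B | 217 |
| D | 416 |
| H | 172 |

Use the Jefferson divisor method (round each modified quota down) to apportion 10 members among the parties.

C: 2, G: 1, B: 2, D: 4, H: 1

Standard divisor 1251/10 ≈ 125.1; standard quotas: C 2.054, G 1.511, B 1.735, D 3.325, H 1.375.
Rounding down gives 2, 1, 1, 3, 1 = 8 seats, so the divisor must be adjusted.
With modified divisor 100: modified quotas C 2.570, G 1.890, B 2.170, D 4.160, H 1.720.
Rounding down: C 2, G 1, B 2, D 4, H 1 (total 10).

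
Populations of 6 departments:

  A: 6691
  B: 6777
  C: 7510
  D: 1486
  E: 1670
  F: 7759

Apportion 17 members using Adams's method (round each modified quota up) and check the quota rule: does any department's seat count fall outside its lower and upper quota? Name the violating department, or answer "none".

Standard quotas: A 3.567, B 3.612, C 4.003, D 0.792, E 0.890, F 4.136.
Adams allocation: A 3, B 4, C 4, D 1, E 1, F 4.
Every allocation lies between the lower and upper quota.

none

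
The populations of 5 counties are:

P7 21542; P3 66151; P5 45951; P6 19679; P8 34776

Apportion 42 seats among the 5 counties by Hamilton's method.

P7 5; P3 15; P5 10; P6 4; P8 8

Standard divisor: 188099 ÷ 42 ≈ 4478.548.
Standard quotas: P7 4.8100, P3 14.7706, P5 10.2602, P6 4.3941, P8 7.7650.
Lower quotas: P7 4, P3 14, P5 10, P6 4, P8 7 (sum 39, leaving 3 seats).
Remainders in descending order: P7 0.8100, P3 0.7706, P8 0.7650, P6 0.3941, P5 0.2602.
Largest remainders: P7, P3, P8 receive the extra seats.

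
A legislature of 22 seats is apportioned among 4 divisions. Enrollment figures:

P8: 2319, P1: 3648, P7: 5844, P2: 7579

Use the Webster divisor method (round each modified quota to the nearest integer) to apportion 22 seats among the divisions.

P8: 3; P1: 4; P7: 7; P2: 8

Standard divisor 19390/22 ≈ 881.364; standard quotas: P8 2.631, P1 4.139, P7 6.631, P2 8.599.
Rounding to the nearest integer gives 3, 4, 7, 9 = 23 seats, so the divisor must be adjusted.
With modified divisor 895: modified quotas P8 2.591, P1 4.076, P7 6.530, P2 8.468.
Rounding to the nearest integer: P8 3, P1 4, P7 7, P2 8 (total 22).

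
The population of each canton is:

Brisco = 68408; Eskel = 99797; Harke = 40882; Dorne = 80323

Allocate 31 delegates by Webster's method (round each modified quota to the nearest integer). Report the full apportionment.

Standard divisor 289410/31 ≈ 9335.806; standard quotas: Brisco 7.327, Eskel 10.690, Harke 4.379, Dorne 8.604.
Rounding to the nearest integer gives Brisco 7, Eskel 11, Harke 4, Dorne 9 — total 31, matching the house size, so no adjustment is needed.

Brisco: 7, Eskel: 11, Harke: 4, Dorne: 9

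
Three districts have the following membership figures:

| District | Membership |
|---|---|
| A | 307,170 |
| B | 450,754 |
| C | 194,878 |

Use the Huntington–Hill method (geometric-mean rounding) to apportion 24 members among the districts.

A: 8; B: 11; C: 5

With divisor 40140: modified quotas A 7.652, B 11.230, C 4.855.
Geometric-mean thresholds: A √(7·8)=7.483, B √(11·12)=11.489, C √(4·5)=4.472.
Each quota rounded against its threshold gives A 8, B 11, C 5 (total 24).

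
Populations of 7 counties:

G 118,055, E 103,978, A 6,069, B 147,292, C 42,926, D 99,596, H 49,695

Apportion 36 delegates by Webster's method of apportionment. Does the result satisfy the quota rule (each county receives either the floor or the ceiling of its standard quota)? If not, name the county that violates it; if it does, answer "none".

none

Standard quotas: G 7.487, E 6.595, A 0.385, B 9.342, C 2.723, D 6.317, H 3.152.
Webster allocation: G 8, E 7, A 0, B 9, C 3, D 6, H 3.
Every allocation lies between the lower and upper quota.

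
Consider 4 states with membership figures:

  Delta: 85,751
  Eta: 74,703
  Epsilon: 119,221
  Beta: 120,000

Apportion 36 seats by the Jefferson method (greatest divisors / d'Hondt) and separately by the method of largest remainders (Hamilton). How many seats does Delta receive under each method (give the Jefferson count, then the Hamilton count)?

Jefferson: Delta 8, Eta 6, Epsilon 11, Beta 11.
Hamilton: Delta 7, Eta 7, Epsilon 11, Beta 11.
Delta gets 8 under Jefferson and 7 under Hamilton.

8 and 7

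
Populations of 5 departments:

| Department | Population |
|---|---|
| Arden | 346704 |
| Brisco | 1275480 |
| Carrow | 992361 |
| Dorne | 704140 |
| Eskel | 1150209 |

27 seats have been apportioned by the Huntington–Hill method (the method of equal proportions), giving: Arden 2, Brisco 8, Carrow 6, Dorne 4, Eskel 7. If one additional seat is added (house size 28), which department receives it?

Dorne

Priority for the next seat is population ÷ (√(s·(s+1))).
Priorities: Arden 141541.315, Brisco 150316.760, Carrow 153124.627, Dorne 157450.491, Eskel 153703.143.
Highest priority: Dorne.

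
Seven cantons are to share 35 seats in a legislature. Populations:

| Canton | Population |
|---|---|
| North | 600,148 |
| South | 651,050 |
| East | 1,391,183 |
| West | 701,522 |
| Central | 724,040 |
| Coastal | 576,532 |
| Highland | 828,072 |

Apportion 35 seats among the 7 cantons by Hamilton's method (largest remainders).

North=4; South=4; East=9; West=4; Central=5; Coastal=4; Highland=5

Standard divisor: 5472547 ÷ 35 ≈ 156358.486.
Standard quotas: North 3.8383, South 4.1638, East 8.8974, West 4.4866, Central 4.6306, Coastal 3.6872, Highland 5.2960.
Lower quotas: North 3, South 4, East 8, West 4, Central 4, Coastal 3, Highland 5 (sum 31, leaving 4 seats).
Remainders in descending order: East 0.8974, North 0.8383, Coastal 0.6872, Central 0.6306, West 0.4866, Highland 0.2960, South 0.1638.
The surplus seats go to East, North, Coastal, Central.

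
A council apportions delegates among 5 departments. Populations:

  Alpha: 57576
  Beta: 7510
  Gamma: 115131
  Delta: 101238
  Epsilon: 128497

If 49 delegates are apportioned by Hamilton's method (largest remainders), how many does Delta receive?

Total 409952; standard divisor 409952/49 ≈ 8366.367.
Standard quotas: Alpha 6.8818, Beta 0.8976, Gamma 13.7612, Delta 12.1006, Epsilon 15.3588.
Lower quotas: Alpha 6, Beta 0, Gamma 13, Delta 12, Epsilon 15 (sum 46, leaving 3 seats).
Remainders in descending order: Beta 0.8976, Alpha 0.8818, Gamma 0.7612, Epsilon 0.3588, Delta 0.1006.
Largest remainders: Beta, Alpha, Gamma receive the extra seats.
Delta receives 12.

12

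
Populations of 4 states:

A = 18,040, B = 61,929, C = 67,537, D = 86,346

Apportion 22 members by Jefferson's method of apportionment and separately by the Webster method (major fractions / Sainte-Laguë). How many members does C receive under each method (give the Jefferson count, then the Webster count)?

7 and 6

Jefferson: A 1, B 6, C 7, D 8.
Webster: A 2, B 6, C 6, D 8.
C gets 7 under Jefferson and 6 under Webster.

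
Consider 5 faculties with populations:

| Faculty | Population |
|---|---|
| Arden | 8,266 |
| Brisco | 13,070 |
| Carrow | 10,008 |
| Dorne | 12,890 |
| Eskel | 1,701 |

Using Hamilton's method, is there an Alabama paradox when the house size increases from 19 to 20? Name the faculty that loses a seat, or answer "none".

Arden

At 19 seats: Arden 4, Brisco 5, Carrow 4, Dorne 5, Eskel 1.
At 20 seats: Arden 3, Brisco 6, Carrow 4, Dorne 6, Eskel 1.
Arden drops from 4 to 3.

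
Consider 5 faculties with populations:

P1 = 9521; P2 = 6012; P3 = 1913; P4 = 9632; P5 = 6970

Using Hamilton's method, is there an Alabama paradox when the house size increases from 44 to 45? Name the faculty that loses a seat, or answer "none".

P3

At 44 seats: P1 12, P2 8, P3 3, P4 12, P5 9.
At 45 seats: P1 13, P2 8, P3 2, P4 13, P5 9.
P3 drops from 3 to 2.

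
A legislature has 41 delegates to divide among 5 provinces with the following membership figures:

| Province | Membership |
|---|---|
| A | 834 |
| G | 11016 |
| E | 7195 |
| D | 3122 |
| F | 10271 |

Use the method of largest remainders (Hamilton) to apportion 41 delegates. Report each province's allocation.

Total 32438; standard divisor 32438/41 ≈ 791.171.
Standard quotas: A 1.0541, G 13.9237, E 9.0941, D 3.9461, F 12.9820.
Lower quotas: A 1, G 13, E 9, D 3, F 12 (sum 38, leaving 3 seats).
Remainders in descending order: F 0.9820, D 0.9461, G 0.9237, E 0.0941, A 0.0541.
The surplus seats go to F, D, G.

A: 1, G: 14, E: 9, D: 4, F: 13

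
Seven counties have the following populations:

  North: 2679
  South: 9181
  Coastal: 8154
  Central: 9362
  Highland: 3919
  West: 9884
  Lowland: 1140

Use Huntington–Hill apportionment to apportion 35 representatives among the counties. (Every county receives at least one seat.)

With divisor 1255: modified quotas North 2.135, South 7.316, Coastal 6.497, Central 7.460, Highland 3.123, West 7.876, Lowland 0.908.
Geometric-mean thresholds: North √(2·3)=2.449, South √(7·8)=7.483, Coastal √(6·7)=6.481, Central √(7·8)=7.483, Highland √(3·4)=3.464, West √(7·8)=7.483, Lowland (min 1).
Each quota rounded against its threshold gives North 2, South 7, Coastal 7, Central 7, Highland 3, West 8, Lowland 1 (total 35).

North 2, South 7, Coastal 7, Central 7, Highland 3, West 8, Lowland 1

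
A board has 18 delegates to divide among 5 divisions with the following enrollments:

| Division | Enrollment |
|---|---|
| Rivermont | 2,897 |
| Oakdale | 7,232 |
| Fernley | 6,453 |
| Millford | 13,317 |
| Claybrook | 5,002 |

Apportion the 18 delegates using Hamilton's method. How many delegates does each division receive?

Total 34901; standard divisor 34901/18 ≈ 1938.944.
Standard quotas: Rivermont 1.4941, Oakdale 3.7299, Fernley 3.3281, Millford 6.8682, Claybrook 2.5798.
Lower quotas: Rivermont 1, Oakdale 3, Fernley 3, Millford 6, Claybrook 2 (sum 15, leaving 3 seats).
Remainders in descending order: Millford 0.8682, Oakdale 0.7299, Claybrook 0.5798, Rivermont 0.4941, Fernley 0.3281.
Largest remainders: Millford, Oakdale, Claybrook receive the extra seats.

Rivermont: 1, Oakdale: 4, Fernley: 3, Millford: 7, Claybrook: 3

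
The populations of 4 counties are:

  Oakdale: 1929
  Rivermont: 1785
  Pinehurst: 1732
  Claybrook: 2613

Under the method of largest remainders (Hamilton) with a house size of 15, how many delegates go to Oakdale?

4

The standard divisor is 8059/15 ≈ 537.267.
Standard quotas: Oakdale 3.590, Rivermont 3.322, Pinehurst 3.224, Claybrook 4.864.
Lower quotas: Oakdale 3, Rivermont 3, Pinehurst 3, Claybrook 4 (sum 13, leaving 2 seats).
Remainders in descending order: Claybrook 0.864, Oakdale 0.590, Rivermont 0.322, Pinehurst 0.224.
The surplus seats go to Claybrook, Oakdale.
Oakdale receives 4.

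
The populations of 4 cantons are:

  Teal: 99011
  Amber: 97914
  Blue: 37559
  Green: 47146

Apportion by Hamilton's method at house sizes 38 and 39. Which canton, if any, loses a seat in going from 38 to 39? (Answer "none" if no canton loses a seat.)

At 38 seats: Teal 13, Amber 13, Blue 5, Green 7.
At 39 seats: Teal 14, Amber 14, Blue 5, Green 6.
Green drops from 7 to 6.

Green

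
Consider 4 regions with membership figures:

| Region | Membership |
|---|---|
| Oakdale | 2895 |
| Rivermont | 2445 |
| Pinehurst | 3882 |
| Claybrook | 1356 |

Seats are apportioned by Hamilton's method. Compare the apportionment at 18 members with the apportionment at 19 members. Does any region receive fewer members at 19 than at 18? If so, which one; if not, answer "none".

At 18 seats: Oakdale 5, Rivermont 4, Pinehurst 7, Claybrook 2.
At 19 seats: Oakdale 5, Rivermont 4, Pinehurst 7, Claybrook 3.
No region's allocation decreased.

none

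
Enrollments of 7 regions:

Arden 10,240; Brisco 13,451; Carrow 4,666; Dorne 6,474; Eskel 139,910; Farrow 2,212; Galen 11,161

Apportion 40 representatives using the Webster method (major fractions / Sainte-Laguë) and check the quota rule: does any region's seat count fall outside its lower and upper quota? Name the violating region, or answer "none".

Standard quotas: Arden 2.177, Brisco 2.860, Carrow 0.992, Dorne 1.377, Eskel 29.750, Farrow 0.470, Galen 2.373.
Webster allocation: Arden 2, Brisco 3, Carrow 1, Dorne 1, Eskel 31, Farrow 0, Galen 2.
Eskel has quota 29.750 (lower 29, upper 30) but receives 31 — outside the quota interval.

Eskel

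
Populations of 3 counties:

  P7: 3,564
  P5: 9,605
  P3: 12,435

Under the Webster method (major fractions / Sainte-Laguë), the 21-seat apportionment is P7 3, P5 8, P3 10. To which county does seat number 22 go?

P3

Priority for the next seat is population ÷ (current seats + 0.5).
Priorities: P7 1018.286, P5 1130.000, P3 1184.286.
Highest priority: P3.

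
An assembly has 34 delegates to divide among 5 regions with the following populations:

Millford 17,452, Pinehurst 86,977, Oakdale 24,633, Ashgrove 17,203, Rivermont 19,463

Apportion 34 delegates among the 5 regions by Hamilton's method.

Total 165728; standard divisor 165728/34 ≈ 4874.353.
Standard quotas: Millford 3.5804, Pinehurst 17.8438, Oakdale 5.0536, Ashgrove 3.5293, Rivermont 3.9929.
Lower quotas: Millford 3, Pinehurst 17, Oakdale 5, Ashgrove 3, Rivermont 3 (sum 31, leaving 3 seats).
Remainders in descending order: Rivermont 0.9929, Pinehurst 0.8438, Millford 0.5804, Ashgrove 0.5293, Oakdale 0.0536.
The surplus seats go to Rivermont, Pinehurst, Millford.

Millford 4, Pinehurst 18, Oakdale 5, Ashgrove 3, Rivermont 4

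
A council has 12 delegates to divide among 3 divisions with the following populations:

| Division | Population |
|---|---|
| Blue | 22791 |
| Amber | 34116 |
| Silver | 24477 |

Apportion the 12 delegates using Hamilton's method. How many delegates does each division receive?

The standard divisor is 81384/12 = 6782.
Standard quotas: Blue 3.3605, Amber 5.0304, Silver 3.6091.
Lower quotas: Blue 3, Amber 5, Silver 3 (sum 11, leaving 1 seat).
Remainders in descending order: Silver 0.6091, Blue 0.3605, Amber 0.0304.
Largest remainder: Silver receives the extra seat.

Blue 3, Amber 5, Silver 4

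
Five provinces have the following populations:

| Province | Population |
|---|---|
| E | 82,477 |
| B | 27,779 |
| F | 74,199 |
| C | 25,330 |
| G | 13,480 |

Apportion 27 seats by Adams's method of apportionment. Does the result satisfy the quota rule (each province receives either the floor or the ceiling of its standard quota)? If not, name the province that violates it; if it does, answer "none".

none

Standard quotas: E 9.974, B 3.359, F 8.973, C 3.063, G 1.630.
Adams allocation: E 9, B 4, F 9, C 3, G 2.
Every allocation lies between the lower and upper quota.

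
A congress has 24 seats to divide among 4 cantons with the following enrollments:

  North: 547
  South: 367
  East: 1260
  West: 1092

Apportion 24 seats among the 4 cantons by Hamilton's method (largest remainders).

The standard divisor is 3266/24 ≈ 136.083.
Standard quotas: North 4.020, South 2.697, East 9.259, West 8.024.
Lower quotas: North 4, South 2, East 9, West 8 (sum 23, leaving 1 seat).
Remainders in descending order: South 0.697, East 0.259, West 0.024, North 0.020.
Largest remainder: South receives the extra seat.

North 4; South 3; East 9; West 8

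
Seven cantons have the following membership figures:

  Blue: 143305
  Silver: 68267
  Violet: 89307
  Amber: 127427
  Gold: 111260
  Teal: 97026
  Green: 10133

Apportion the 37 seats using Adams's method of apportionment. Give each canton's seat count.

Blue 8; Silver 4; Violet 5; Amber 7; Gold 6; Teal 6; Green 1

Standard divisor 646725/37 ≈ 17479.054; standard quotas: Blue 8.199, Silver 3.906, Violet 5.109, Amber 7.290, Gold 6.365, Teal 5.551, Green 0.580.
Rounding up gives 9, 4, 6, 8, 7, 6, 1 = 41 seats, so the divisor must be adjusted.
With modified divisor 19000: modified quotas Blue 7.542, Silver 3.593, Violet 4.700, Amber 6.707, Gold 5.856, Teal 5.107, Green 0.533.
Rounding up: Blue 8, Silver 4, Violet 5, Amber 7, Gold 6, Teal 6, Green 1 (total 37).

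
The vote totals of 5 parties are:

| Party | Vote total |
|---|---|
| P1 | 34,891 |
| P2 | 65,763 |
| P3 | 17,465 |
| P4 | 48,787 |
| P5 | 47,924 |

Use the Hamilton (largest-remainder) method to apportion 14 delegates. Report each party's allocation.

The standard divisor is 214830/14 = 15345.
Standard quotas: P1 2.2738, P2 4.2856, P3 1.1382, P4 3.1793, P5 3.1231.
Lower quotas: P1 2, P2 4, P3 1, P4 3, P5 3 (sum 13, leaving 1 seat).
Remainders in descending order: P2 0.2856, P1 0.2738, P4 0.1793, P3 0.1382, P5 0.1231.
The surplus seat goes to P2.

P1 2, P2 5, P3 1, P4 3, P5 3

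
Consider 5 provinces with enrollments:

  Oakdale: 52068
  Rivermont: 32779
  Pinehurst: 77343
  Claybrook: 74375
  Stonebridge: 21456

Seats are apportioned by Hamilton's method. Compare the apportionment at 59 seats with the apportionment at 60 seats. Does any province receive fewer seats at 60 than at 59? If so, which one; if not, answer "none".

At 59 seats: Oakdale 12, Rivermont 7, Pinehurst 18, Claybrook 17, Stonebridge 5.
At 60 seats: Oakdale 12, Rivermont 8, Pinehurst 18, Claybrook 17, Stonebridge 5.
No province's allocation decreased.

none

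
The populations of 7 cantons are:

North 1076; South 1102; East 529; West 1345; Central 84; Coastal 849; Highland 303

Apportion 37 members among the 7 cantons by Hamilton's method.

North 7; South 8; East 4; West 9; Central 1; Coastal 6; Highland 2

The standard divisor is 5288/37 ≈ 142.919.
Standard quotas: North 7.529, South 7.711, East 3.701, West 9.411, Central 0.588, Coastal 5.940, Highland 2.120.
Lower quotas: North 7, South 7, East 3, West 9, Central 0, Coastal 5, Highland 2 (sum 33, leaving 4 seats).
Remainders in descending order: Coastal 0.940, South 0.711, East 0.701, Central 0.588, North 0.529, West 0.411, Highland 0.120.
Largest remainders: Coastal, South, East, Central receive the extra seats.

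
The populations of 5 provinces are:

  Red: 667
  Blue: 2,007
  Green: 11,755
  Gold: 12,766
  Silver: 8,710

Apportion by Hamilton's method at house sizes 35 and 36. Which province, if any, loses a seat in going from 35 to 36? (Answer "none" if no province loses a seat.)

Red

At 35 seats: Red 1, Blue 2, Green 11, Gold 12, Silver 9.
At 36 seats: Red 0, Blue 2, Green 12, Gold 13, Silver 9.
Red drops from 1 to 0.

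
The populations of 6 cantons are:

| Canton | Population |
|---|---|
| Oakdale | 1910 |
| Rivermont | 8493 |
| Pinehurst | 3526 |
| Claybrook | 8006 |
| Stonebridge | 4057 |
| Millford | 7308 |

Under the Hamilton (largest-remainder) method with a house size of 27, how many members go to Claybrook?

6

Standard divisor: 33300 ÷ 27 ≈ 1233.333.
Standard quotas: Oakdale 1.5486, Rivermont 6.8862, Pinehurst 2.8589, Claybrook 6.4914, Stonebridge 3.2895, Millford 5.9254.
Lower quotas: Oakdale 1, Rivermont 6, Pinehurst 2, Claybrook 6, Stonebridge 3, Millford 5 (sum 23, leaving 4 seats).
Remainders in descending order: Millford 0.9254, Rivermont 0.8862, Pinehurst 0.8589, Oakdale 0.5486, Claybrook 0.4914, Stonebridge 0.2895.
The surplus seats go to Millford, Rivermont, Pinehurst, Oakdale.
Claybrook receives 6.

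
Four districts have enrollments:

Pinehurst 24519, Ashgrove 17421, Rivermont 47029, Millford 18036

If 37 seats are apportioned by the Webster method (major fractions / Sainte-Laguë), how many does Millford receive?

6

Standard divisor 107005/37 ≈ 2892.027; standard quotas: Pinehurst 8.478, Ashgrove 6.024, Rivermont 16.262, Millford 6.236.
Rounding to the nearest integer gives 8, 6, 16, 6 = 36 seats, so the divisor must be adjusted.
With modified divisor 2870: modified quotas Pinehurst 8.543, Ashgrove 6.070, Rivermont 16.386, Millford 6.284.
Rounding to the nearest integer: Pinehurst 9, Ashgrove 6, Rivermont 16, Millford 6 (total 37).
Millford receives 6.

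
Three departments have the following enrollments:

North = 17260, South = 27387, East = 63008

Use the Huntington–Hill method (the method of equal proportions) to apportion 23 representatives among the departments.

North 4; South 6; East 13

With divisor 4826: modified quotas North 3.576, South 5.675, East 13.056.
Geometric-mean thresholds: North √(3·4)=3.464, South √(5·6)=5.477, East √(13·14)=13.491.
Each quota rounded against its threshold gives North 4, South 6, East 13 (total 23).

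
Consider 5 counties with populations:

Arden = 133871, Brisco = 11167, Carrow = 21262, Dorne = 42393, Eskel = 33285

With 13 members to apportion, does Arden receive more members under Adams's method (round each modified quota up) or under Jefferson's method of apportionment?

Jefferson

Adams: Arden 7, Brisco 1, Carrow 1, Dorne 2, Eskel 2.
Jefferson: Arden 8, Brisco 0, Carrow 1, Dorne 2, Eskel 2.
Arden gets 7 under Adams and 8 under Jefferson.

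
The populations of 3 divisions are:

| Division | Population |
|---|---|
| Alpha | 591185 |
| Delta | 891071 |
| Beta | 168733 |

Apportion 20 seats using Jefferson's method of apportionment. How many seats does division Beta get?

2

Standard divisor 1650989/20 ≈ 82549.45; standard quotas: Alpha 7.162, Delta 10.794, Beta 2.044.
Rounding down gives 7, 10, 2 = 19 seats, so the divisor must be adjusted.
With modified divisor 77600: modified quotas Alpha 7.618, Delta 11.483, Beta 2.174.
Rounding down: Alpha 7, Delta 11, Beta 2 (total 20).
Beta receives 2.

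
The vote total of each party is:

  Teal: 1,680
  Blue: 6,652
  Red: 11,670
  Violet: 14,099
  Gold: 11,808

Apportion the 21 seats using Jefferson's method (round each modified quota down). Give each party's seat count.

Standard divisor 45909/21 ≈ 2186.143; standard quotas: Teal 0.768, Blue 3.043, Red 5.338, Violet 6.449, Gold 5.401.
Rounding down gives 0, 3, 5, 6, 5 = 19 seats, so the divisor must be adjusted.
With modified divisor 1960: modified quotas Teal 0.857, Blue 3.394, Red 5.954, Violet 7.193, Gold 6.024.
Rounding down: Teal 0, Blue 3, Red 5, Violet 7, Gold 6 (total 21).

Teal 0, Blue 3, Red 5, Violet 7, Gold 6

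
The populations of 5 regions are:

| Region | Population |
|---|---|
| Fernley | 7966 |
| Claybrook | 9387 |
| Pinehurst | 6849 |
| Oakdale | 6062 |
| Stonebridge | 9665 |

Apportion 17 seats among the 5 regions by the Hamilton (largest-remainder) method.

The standard divisor is 39929/17 ≈ 2348.765.
Standard quotas: Fernley 3.3916, Claybrook 3.9966, Pinehurst 2.9160, Oakdale 2.5809, Stonebridge 4.1149.
Lower quotas: Fernley 3, Claybrook 3, Pinehurst 2, Oakdale 2, Stonebridge 4 (sum 14, leaving 3 seats).
Remainders in descending order: Claybrook 0.9966, Pinehurst 0.9160, Oakdale 0.5809, Fernley 0.3916, Stonebridge 0.1149.
Largest remainders: Claybrook, Pinehurst, Oakdale receive the extra seats.

Fernley 3, Claybrook 4, Pinehurst 3, Oakdale 3, Stonebridge 4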